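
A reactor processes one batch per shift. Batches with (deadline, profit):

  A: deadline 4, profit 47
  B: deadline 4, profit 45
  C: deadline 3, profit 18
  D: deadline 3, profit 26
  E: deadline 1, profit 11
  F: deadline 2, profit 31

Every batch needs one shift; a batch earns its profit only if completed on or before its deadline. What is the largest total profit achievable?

149

Profit order: A=47 B=45 F=31 D=26 C=18 E=11
Assign: A→slot 4, B→slot 3, F→slot 2, D→slot 1, C skipped, E skipped.
Slots: [1:D] [2:F] [3:B] [4:A]
Profit = 26 + 31 + 45 + 47 = 149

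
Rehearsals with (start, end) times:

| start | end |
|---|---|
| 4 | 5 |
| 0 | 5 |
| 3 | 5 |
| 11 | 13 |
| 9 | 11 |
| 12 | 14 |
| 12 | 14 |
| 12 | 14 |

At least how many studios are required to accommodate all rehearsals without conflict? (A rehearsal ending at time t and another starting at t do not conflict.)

Count concurrent intervals with a sweep; the peak is the room count.
Events (time:±→running): 0:+→1 3:+→2 4:+→3 5:-→2 5:-→1 5:-→0 9:+→1 11:-→0 11:+→1 12:+→2 12:+→3 12:+→4 … peak 4.

4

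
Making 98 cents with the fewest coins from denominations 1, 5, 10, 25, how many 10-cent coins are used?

2

Use the largest denomination that fits, subtract, and repeat.
98 − 3×25→23 − 2×10→3 − 3×1→0
Count of 10: 2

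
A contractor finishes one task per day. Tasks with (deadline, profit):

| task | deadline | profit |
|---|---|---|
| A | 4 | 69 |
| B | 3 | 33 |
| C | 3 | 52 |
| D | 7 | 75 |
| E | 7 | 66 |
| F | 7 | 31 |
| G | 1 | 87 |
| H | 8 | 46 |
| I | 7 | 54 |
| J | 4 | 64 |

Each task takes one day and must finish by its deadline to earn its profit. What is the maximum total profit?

Take jobs in profit order; each goes to the latest open slot no later than its deadline.
Profit order: G=87 D=75 A=69 E=66 J=64 I=54 C=52 H=46 B=33 F=31
Assign: G→slot 1, D→slot 7, A→slot 4, E→slot 6, J→slot 3, I→slot 5, C→slot 2, H→slot 8, B skipped, F skipped.
Slots: [1:G] [2:C] [3:J] [4:A] [5:I] [6:E] [7:D] [8:H]
Profit = 87 + 52 + 64 + 69 + 54 + 66 + 75 + 46 = 513

513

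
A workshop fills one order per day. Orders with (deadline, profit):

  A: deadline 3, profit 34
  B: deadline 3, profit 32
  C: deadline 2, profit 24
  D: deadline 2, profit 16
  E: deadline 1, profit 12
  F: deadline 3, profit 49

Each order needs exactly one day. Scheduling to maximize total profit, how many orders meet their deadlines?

Sort by profit descending; place each in the latest free slot ≤ its deadline.
Profit order: F=49 A=34 B=32 C=24 D=16 E=12
Assign: F→slot 3, A→slot 2, B→slot 1, C skipped, D skipped, E skipped.
Slots: [1:B] [2:A] [3:F]
3 of 6 scheduled.

3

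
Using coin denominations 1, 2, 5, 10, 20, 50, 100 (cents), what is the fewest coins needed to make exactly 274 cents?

274 − 2×100→74 − 1×50→24 − 1×20→4 − 2×2→0
Total coins = 2 + 1 + 1 + 2 = 6

6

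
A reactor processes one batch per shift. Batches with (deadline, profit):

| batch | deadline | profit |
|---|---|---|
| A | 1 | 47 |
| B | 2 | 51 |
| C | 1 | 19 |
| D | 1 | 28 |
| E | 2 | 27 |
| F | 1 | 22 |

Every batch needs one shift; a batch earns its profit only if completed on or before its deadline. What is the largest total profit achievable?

By profit: B(d2,51), A(d1,47), D(d1,28), E(d2,27), F(d1,22), C(d1,19)
B→slot 2; A→slot 1; D skipped; E skipped; F skipped; C skipped.
Profit = 47 + 51 = 98

98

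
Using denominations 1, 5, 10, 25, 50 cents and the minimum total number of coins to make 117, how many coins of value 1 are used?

2

Use the largest denomination that fits, subtract, and repeat.
117 = 2×50 + 1×10 + 1×5 + 2×1
Count of 1: 2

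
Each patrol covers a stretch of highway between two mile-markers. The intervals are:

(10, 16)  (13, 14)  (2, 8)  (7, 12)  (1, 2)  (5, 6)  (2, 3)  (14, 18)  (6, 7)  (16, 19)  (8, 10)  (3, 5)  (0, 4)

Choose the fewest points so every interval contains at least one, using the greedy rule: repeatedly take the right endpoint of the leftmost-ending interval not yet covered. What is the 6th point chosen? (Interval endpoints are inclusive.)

Process intervals by earliest right end; each time one isn't hit yet, stab at its right endpoint.
By right end: [1,2]  [2,3]  [0,4]  [3,5]  [5,6]  [6,7]  [2,8]  [8,10]  [7,12]  [13,14]  [10,16]  [14,18]  [16,19]
[1,2] uncovered → point at 2; [3,5] uncovered → point at 5; [6,7] uncovered → point at 7; [8,10] uncovered → point at 10; [13,14] uncovered → point at 14; [16,19] uncovered → point at 19.
Points: 2, 5, 7, 10, 14, 19 (6 total).

19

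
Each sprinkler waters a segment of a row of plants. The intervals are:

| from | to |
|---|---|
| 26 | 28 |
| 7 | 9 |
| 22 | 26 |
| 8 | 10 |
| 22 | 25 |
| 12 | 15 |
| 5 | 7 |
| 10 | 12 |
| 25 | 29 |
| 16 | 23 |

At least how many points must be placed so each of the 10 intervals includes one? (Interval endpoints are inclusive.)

Sorted: [5,7] [7,9] [8,10] [10,12] [12,15] [16,23] [22,25] [22,26] [26,28] [25,29]
{[5,7],[7,9]} hit by 7; {[8,10],[10,12]} hit by 10; {[12,15]} hit by 15; {[16,23],[22,25],[22,26]} hit by 23; {[26,28],[25,29]} hit by 28.
Points: 7, 10, 15, 23, 28 (5 total).

5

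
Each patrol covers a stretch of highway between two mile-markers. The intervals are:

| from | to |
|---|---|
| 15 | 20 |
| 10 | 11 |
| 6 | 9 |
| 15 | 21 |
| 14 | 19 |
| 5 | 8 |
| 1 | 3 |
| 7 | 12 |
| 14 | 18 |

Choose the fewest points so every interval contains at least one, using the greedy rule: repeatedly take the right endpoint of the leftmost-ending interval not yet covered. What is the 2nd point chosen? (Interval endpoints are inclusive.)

Sorted: [1,3] [5,8] [6,9] [10,11] [7,12] [14,18] [14,19] [15,20] [15,21]
{[1,3]} hit by 3; {[5,8],[6,9]} hit by 8; {[10,11],[7,12]} hit by 11; {[14,18],[14,19],[15,20],[15,21]} hit by 18.
Points: 3, 8, 11, 18 (4 total).

8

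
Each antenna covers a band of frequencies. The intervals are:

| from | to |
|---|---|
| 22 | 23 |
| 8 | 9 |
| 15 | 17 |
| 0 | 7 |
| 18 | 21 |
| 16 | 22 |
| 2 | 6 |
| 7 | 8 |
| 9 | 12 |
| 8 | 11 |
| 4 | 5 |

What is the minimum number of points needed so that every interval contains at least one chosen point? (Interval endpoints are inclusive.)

Process intervals by earliest right end; each time one isn't hit yet, stab at its right endpoint.
Sorted: [4,5] [2,6] [0,7] [7,8] [8,9] [8,11] [9,12] [15,17] [18,21] [16,22] [22,23]
{[4,5],[2,6],[0,7]} hit by 5; {[7,8],[8,9],[8,11]} hit by 8; {[9,12]} hit by 12; {[15,17]} hit by 17; {[18,21],[16,22]} hit by 21; {[22,23]} hit by 23.
Points: 5, 8, 12, 17, 21, 23 (6 total).

6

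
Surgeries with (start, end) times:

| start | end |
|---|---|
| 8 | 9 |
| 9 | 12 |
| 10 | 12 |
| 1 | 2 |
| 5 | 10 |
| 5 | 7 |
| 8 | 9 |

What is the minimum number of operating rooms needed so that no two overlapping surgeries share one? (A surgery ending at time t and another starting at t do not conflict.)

Count concurrent intervals with a sweep; the peak is the room count.
starts: [1, 5, 5, 8, 8, 9, 10]
ends:   [2, 7, 9, 9, 10, 12, 12]
s1→1 e2→0 s5→1 s5→2 e7→1 s8→2 s8→3  — peak 3.

3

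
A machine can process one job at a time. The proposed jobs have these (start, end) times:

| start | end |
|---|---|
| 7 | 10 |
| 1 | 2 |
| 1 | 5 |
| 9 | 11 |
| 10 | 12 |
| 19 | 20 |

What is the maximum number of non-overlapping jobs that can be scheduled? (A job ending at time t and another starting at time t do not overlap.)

4

Sorted by end: (1,2)  (1,5)  (7,10)  (9,11)  (10,12)  (19,20)
take (1,2); take (7,10); skip (9,11); take (10,12); take (19,20).
Selected 4 jobs.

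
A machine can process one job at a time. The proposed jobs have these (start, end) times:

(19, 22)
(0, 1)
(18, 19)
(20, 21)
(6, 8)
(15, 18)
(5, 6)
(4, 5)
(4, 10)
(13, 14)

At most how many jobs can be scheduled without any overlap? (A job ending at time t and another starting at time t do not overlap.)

By end time: (0,1), (4,5), (5,6), (6,8), (4,10), (13,14), (15,18), (18,19), (20,21), (19,22).
Pick (0,1); next start ≥ 1 → (4,5); next start ≥ 5 → (5,6); next start ≥ 6 → (6,8); next start ≥ 8 → (13,14); next start ≥ 14 → (15,18); next start ≥ 18 → (18,19); next start ≥ 19 → (20,21).
Selected 8 jobs.

8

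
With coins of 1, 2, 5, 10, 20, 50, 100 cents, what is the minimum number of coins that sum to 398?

Use the largest denomination that fits, subtract, and repeat.
398 − 3×100→98 − 1×50→48 − 2×20→8 − 1×5→3 − 1×2→1 − 1×1→0
Total coins = 3 + 1 + 2 + 1 + 1 + 1 = 9

9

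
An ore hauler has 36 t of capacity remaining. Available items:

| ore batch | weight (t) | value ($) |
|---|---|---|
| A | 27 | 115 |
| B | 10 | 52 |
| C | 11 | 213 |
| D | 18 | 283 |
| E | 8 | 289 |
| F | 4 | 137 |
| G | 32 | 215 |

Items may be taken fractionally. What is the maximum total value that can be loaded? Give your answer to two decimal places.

843.39

Order: E (289/8=36.12) > F (137/4=34.25) > C (213/11=19.36) > D (283/18=15.72) > G (215/32=6.72) > B (52/10=5.20) > A (115/27=4.26)
Fill: take E (8 @ 289) → take F (4 @ 137) → take C (11 @ 213) → take 13/18 of D → 204.39; 36/36 used.
Total value = 843.39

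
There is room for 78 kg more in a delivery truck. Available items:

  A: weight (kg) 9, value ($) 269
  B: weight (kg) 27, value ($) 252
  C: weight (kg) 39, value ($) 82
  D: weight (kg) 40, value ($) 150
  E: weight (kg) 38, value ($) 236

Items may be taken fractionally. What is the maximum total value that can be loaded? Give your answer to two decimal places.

Greedy by value/weight ratio, highest first.
Order: A (269/9=29.89) > B (252/27=9.33) > E (236/38=6.21) > D (150/40=3.75) > C (82/39=2.10)
Fill: take A (9 @ 269) → take B (27 @ 252) → take E (38 @ 236) → take 4/40 of D → 15.00; 78/78 used.
Total value = 772.00

772.00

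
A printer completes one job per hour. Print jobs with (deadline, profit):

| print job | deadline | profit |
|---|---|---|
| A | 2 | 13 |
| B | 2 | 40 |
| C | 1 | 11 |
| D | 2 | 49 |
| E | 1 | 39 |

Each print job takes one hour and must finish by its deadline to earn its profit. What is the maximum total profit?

Profit order: D=49 B=40 E=39 A=13 C=11
Assign: D→slot 2, B→slot 1, E skipped, A skipped, C skipped.
Slots: [1:B] [2:D]
Profit = 40 + 49 = 89

89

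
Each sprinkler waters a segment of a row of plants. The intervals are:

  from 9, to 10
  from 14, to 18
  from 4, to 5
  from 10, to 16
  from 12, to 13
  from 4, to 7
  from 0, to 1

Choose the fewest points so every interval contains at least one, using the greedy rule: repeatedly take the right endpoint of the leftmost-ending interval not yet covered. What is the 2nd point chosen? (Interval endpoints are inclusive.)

5

By right end: [0,1]  [4,5]  [4,7]  [9,10]  [12,13]  [10,16]  [14,18]
[0,1] uncovered → point at 1; [4,5] uncovered → point at 5; [9,10] uncovered → point at 10; [12,13] uncovered → point at 13; [14,18] uncovered → point at 18.
Points: 1, 5, 10, 13, 18 (5 total).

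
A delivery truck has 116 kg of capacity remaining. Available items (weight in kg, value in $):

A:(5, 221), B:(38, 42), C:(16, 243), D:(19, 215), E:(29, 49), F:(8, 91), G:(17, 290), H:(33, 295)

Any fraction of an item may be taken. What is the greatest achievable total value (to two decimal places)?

Ratios (sorted): A 44.20, G 17.06, C 15.19, F 11.38, D 11.32, H 8.94, E 1.69, B 1.11
take A (5 @ 221); take G (17 @ 290); take C (16 @ 243); take F (8 @ 91); take D (19 @ 215); take H (33 @ 295); take 18/29 of E → 30.41. Capacity used 116/116.
Total value = 1385.41

1385.41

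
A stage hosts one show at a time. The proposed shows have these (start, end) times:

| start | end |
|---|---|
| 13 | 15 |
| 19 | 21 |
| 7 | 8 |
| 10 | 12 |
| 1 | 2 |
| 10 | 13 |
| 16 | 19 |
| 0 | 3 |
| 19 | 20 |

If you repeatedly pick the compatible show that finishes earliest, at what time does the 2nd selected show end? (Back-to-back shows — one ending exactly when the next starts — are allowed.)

8

Sort by end time and greedily take each interval whose start is ≥ the last chosen end.
Sorted by end: (1,2)  (0,3)  (7,8)  (10,12)  (10,13)  (13,15)  (16,19)  (19,20)  (19,21)
take (1,2); skip (0,3); take (7,8); take (10,12); take (13,15); take (16,19); take (19,20); skip (19,21).
Selected: (1,2) (7,8) (10,12) (13,15) (16,19) (19,20)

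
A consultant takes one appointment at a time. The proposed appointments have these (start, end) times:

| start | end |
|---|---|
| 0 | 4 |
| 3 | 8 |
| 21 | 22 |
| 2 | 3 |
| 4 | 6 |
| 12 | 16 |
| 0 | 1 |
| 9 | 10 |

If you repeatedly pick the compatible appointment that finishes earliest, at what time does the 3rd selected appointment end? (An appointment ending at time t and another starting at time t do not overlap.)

6

Sorted by end: (0,1)  (2,3)  (0,4)  (4,6)  (3,8)  (9,10)  (12,16)  (21,22)
take (0,1); take (2,3); skip (0,4); take (4,6); take (9,10); take (12,16); take (21,22).
Selected: (0,1) (2,3) (4,6) (9,10) (12,16) (21,22)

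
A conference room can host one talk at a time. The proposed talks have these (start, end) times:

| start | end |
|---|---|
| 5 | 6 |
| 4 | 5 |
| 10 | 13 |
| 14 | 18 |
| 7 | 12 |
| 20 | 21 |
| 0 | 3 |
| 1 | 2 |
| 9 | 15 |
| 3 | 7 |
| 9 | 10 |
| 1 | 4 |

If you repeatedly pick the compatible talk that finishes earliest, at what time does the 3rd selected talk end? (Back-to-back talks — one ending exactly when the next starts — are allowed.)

6

Sort by end time and greedily take each interval whose start is ≥ the last chosen end.
By end time: (1,2), (0,3), (1,4), (4,5), (5,6), (3,7), (9,10), (7,12), (10,13), (9,15), (14,18), (20,21).
Pick (1,2); next start ≥ 2 → (4,5); next start ≥ 5 → (5,6); next start ≥ 6 → (9,10); next start ≥ 10 → (10,13); next start ≥ 13 → (14,18); next start ≥ 18 → (20,21).
Selected: (1,2) (4,5) (5,6) (9,10) (10,13) (14,18) (20,21)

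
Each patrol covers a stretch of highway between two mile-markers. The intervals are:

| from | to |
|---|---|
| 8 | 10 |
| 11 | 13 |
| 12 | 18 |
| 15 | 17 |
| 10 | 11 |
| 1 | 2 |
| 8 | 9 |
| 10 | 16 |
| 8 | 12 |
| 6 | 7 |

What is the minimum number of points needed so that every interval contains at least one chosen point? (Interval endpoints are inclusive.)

5

Process intervals by earliest right end; each time one isn't hit yet, stab at its right endpoint.
Sorted: [1,2] [6,7] [8,9] [8,10] [10,11] [8,12] [11,13] [10,16] [15,17] [12,18]
{[1,2]} hit by 2; {[6,7]} hit by 7; {[8,9],[8,10]} hit by 9; {[10,11],[8,12],[11,13],[10,16]} hit by 11; {[15,17],[12,18]} hit by 17.
Points: 2, 7, 9, 11, 17 (5 total).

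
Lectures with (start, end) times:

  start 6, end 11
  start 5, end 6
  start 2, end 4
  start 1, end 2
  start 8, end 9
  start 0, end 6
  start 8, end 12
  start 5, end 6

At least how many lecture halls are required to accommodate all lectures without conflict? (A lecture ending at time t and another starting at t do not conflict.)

3

starts: [0, 1, 2, 5, 5, 6, 8, 8]
ends:   [2, 4, 6, 6, 6, 9, 11, 12]
s0→1 s1→2 e2→1 s2→2 e4→1 s5→2 s5→3  — peak 3.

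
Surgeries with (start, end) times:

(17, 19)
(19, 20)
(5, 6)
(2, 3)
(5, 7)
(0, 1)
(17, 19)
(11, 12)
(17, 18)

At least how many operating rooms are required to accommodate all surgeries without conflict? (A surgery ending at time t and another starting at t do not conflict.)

3

starts: [0, 2, 5, 5, 11, 17, 17, 17, 19]
ends:   [1, 3, 6, 7, 12, 18, 19, 19, 20]
s0→1 e1→0 s2→1 e3→0 s5→1 s5→2 e6→1 e7→0 s11→1 e12→0 s17→1 s17→2 s17→3  — peak 3.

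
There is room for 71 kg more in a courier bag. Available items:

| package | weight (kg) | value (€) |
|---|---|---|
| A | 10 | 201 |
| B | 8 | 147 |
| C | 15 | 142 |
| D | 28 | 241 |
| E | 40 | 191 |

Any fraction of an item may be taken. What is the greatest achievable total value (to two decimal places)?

778.75

Order: A (201/10=20.10) > B (147/8=18.38) > C (142/15=9.47) > D (241/28=8.61) > E (191/40=4.78)
Fill: take A (10 @ 201) → take B (8 @ 147) → take C (15 @ 142) → take D (28 @ 241) → take 10/40 of E → 47.75; 71/71 used.
Total value = 778.75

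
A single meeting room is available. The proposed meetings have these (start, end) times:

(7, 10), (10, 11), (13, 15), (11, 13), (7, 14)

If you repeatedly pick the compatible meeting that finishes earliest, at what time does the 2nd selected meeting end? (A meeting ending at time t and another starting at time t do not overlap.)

Sorted by end: (7,10)  (10,11)  (11,13)  (7,14)  (13,15)
take (7,10); take (10,11); take (11,13); take (13,15).
Selected: (7,10) (10,11) (11,13) (13,15)

11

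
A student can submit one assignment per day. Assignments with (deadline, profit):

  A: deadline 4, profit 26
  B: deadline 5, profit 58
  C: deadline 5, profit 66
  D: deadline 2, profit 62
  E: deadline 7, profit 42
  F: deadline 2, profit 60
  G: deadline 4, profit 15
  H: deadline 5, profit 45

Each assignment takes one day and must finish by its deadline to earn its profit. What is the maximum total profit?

333

Profit order: C=66 D=62 F=60 B=58 H=45 E=42 A=26 G=15
Assign: C→slot 5, D→slot 2, F→slot 1, B→slot 4, H→slot 3, E→slot 7, A skipped, G skipped.
Slots: [1:F] [2:D] [3:H] [4:B] [5:C] [7:E]
Profit = 60 + 62 + 45 + 58 + 66 + 42 = 333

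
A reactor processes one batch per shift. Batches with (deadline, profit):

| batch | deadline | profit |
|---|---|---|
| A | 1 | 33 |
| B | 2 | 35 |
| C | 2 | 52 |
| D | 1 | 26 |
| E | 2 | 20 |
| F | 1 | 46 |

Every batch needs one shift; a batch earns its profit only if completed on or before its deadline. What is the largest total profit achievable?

98

Take jobs in profit order; each goes to the latest open slot no later than its deadline.
Profit order: C=52 F=46 B=35 A=33 D=26 E=20
Assign: C→slot 2, F→slot 1, B skipped, A skipped, D skipped, E skipped.
Slots: [1:F] [2:C]
Profit = 46 + 52 = 98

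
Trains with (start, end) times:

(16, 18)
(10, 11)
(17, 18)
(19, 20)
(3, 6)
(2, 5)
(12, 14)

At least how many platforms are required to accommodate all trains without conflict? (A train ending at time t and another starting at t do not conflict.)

2

starts: [2, 3, 10, 12, 16, 17, 19]
ends:   [5, 6, 11, 14, 18, 18, 20]
s2→1 s3→2  — peak 2.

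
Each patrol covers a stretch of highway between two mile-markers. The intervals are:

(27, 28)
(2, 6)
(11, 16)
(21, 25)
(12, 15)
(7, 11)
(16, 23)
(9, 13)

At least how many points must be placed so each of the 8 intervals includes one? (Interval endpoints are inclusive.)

By right end: [2,6]  [7,11]  [9,13]  [12,15]  [11,16]  [16,23]  [21,25]  [27,28]
[2,6] uncovered → point at 6; [7,11] uncovered → point at 11; [12,15] uncovered → point at 15; [16,23] uncovered → point at 23; [27,28] uncovered → point at 28.
Points: 6, 11, 15, 23, 28 (5 total).

5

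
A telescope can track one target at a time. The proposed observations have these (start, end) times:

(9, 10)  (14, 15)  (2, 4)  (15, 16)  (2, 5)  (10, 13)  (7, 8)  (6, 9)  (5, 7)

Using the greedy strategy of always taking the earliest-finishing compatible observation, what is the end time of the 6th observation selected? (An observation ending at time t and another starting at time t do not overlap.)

15

Order by finish time; keep every interval that doesn't clash with the previous kept one.
By end time: (2,4), (2,5), (5,7), (7,8), (6,9), (9,10), (10,13), (14,15), (15,16).
Pick (2,4); next start ≥ 4 → (5,7); next start ≥ 7 → (7,8); next start ≥ 8 → (9,10); next start ≥ 10 → (10,13); next start ≥ 13 → (14,15); next start ≥ 15 → (15,16).
Selected: (2,4) (5,7) (7,8) (9,10) (10,13) (14,15) (15,16)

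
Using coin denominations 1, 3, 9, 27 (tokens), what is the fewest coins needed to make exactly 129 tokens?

Greedy: take as many of the largest coin as possible, then repeat with the remainder.
129 = 4×27 + 2×9 + 1×3
Total coins = 4 + 2 + 1 = 7

7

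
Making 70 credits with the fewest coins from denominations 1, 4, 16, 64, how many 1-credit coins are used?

70 − 1×64→6 − 1×4→2 − 2×1→0
Count of 1: 2

2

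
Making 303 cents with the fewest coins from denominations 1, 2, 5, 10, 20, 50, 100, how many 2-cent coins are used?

Use the largest denomination that fits, subtract, and repeat.
303 − 3×100→3 − 1×2→1 − 1×1→0
Count of 2: 1

1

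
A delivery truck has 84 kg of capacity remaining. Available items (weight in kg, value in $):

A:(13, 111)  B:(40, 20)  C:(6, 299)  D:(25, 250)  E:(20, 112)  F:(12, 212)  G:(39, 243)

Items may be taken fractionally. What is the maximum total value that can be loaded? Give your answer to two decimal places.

Ratios (sorted): C 49.83, F 17.67, D 10.00, A 8.54, G 6.23, E 5.60, B 0.50
take C (6 @ 299); take F (12 @ 212); take D (25 @ 250); take A (13 @ 111); take 28/39 of G → 174.46. Capacity used 84/84.
Total value = 1046.46

1046.46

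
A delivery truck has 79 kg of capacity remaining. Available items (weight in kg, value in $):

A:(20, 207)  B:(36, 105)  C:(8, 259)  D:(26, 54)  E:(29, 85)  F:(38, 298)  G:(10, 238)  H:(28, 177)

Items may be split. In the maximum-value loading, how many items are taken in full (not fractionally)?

4

Sort by value per unit weight and fill in that order.
Ratios (sorted): C 32.38, G 23.80, A 10.35, F 7.84, H 6.32, E 2.93, B 2.92, D 2.08
take C (8 @ 259); take G (10 @ 238); take A (20 @ 207); take F (38 @ 298); take 3/28 of H → 18.96. Capacity used 79/79.
4 item(s) taken whole; one partial (take 3/28 of H).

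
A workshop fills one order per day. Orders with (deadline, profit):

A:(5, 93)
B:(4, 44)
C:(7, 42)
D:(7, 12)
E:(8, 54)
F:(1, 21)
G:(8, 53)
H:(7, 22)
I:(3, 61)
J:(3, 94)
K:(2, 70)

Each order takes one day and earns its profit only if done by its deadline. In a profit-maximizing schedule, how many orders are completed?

8

Profit order: J=94 A=93 K=70 I=61 E=54 G=53 B=44 C=42 H=22 F=21 D=12
Assign: J→slot 3, A→slot 5, K→slot 2, I→slot 1, E→slot 8, G→slot 7, B→slot 4, C→slot 6, H skipped, F skipped, D skipped.
Slots: [1:I] [2:K] [3:J] [4:B] [5:A] [6:C] [7:G] [8:E]
8 of 11 scheduled.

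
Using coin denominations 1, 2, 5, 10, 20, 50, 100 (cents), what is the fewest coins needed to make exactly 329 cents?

Use the largest denomination that fits, subtract, and repeat.
329 − 3×100→29 − 1×20→9 − 1×5→4 − 2×2→0
Total coins = 3 + 1 + 1 + 2 = 7

7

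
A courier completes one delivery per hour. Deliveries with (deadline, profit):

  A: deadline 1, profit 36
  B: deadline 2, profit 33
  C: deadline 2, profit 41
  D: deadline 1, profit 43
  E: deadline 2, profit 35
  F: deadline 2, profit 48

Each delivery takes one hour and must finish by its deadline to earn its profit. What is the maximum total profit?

91

By profit: F(d2,48), D(d1,43), C(d2,41), A(d1,36), E(d2,35), B(d2,33)
F→slot 2; D→slot 1; C skipped; A skipped; E skipped; B skipped.
Profit = 43 + 48 = 91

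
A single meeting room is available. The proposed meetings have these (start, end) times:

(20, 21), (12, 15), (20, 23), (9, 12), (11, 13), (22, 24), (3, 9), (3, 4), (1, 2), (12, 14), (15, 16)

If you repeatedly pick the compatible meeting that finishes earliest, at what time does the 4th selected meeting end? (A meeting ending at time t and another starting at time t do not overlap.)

Greedy by earliest finish: after sorting by end time, pick each interval compatible with the last pick.
Sorted by end: (1,2)  (3,4)  (3,9)  (9,12)  (11,13)  (12,14)  (12,15)  (15,16)  (20,21)  (20,23)  (22,24)
take (1,2); take (3,4); skip (3,9); take (9,12); skip (11,13); take (12,14); skip (12,15); take (15,16); take (20,21); take (22,24).
Selected: (1,2) (3,4) (9,12) (12,14) (15,16) (20,21) (22,24)

14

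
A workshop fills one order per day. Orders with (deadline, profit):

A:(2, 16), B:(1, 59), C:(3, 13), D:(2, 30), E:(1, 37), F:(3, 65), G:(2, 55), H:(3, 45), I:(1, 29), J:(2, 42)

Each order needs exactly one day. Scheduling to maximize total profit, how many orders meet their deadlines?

By profit: F(d3,65), B(d1,59), G(d2,55), H(d3,45), J(d2,42), E(d1,37), D(d2,30), I(d1,29), A(d2,16), C(d3,13)
F→slot 3; B→slot 1; G→slot 2; H skipped; J skipped; E skipped; D skipped; I skipped; A skipped; C skipped.
3 of 10 scheduled.

3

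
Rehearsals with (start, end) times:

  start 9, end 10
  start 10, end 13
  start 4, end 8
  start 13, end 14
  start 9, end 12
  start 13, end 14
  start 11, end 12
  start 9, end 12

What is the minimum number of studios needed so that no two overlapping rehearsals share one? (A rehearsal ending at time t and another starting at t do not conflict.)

Events (time:±→running): 4:+→1 8:-→0 9:+→1 9:+→2 9:+→3 10:-→2 10:+→3 11:+→4 … peak 4.

4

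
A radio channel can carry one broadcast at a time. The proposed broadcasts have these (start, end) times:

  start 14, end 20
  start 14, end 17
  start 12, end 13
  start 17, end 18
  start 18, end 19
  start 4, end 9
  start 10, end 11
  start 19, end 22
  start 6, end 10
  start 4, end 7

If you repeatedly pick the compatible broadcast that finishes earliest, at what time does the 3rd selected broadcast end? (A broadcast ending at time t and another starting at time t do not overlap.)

13

Greedy by earliest finish: after sorting by end time, pick each interval compatible with the last pick.
By end time: (4,7), (4,9), (6,10), (10,11), (12,13), (14,17), (17,18), (18,19), (14,20), (19,22).
Pick (4,7); next start ≥ 7 → (10,11); next start ≥ 11 → (12,13); next start ≥ 13 → (14,17); next start ≥ 17 → (17,18); next start ≥ 18 → (18,19); next start ≥ 19 → (19,22).
Selected: (4,7) (10,11) (12,13) (14,17) (17,18) (18,19) (19,22)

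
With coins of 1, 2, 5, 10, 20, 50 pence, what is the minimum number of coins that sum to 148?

Greedy: take as many of the largest coin as possible, then repeat with the remainder.
148 = 2×50 + 2×20 + 1×5 + 1×2 + 1×1
Total coins = 2 + 2 + 1 + 1 + 1 = 7

7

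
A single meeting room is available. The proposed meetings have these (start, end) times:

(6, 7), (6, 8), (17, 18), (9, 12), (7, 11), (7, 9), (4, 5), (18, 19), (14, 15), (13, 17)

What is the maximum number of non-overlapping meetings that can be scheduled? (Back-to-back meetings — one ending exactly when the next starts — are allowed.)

7

By end time: (4,5), (6,7), (6,8), (7,9), (7,11), (9,12), (14,15), (13,17), (17,18), (18,19).
Pick (4,5); next start ≥ 5 → (6,7); next start ≥ 7 → (7,9); next start ≥ 9 → (9,12); next start ≥ 12 → (14,15); next start ≥ 15 → (17,18); next start ≥ 18 → (18,19).
Selected 7 meetings.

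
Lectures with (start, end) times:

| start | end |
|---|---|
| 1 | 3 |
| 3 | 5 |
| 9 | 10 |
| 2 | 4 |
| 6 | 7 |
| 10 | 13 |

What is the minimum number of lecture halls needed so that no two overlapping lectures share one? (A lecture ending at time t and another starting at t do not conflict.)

starts: [1, 2, 3, 6, 9, 10]
ends:   [3, 4, 5, 7, 10, 13]
s1→1 s2→2  — peak 2.

2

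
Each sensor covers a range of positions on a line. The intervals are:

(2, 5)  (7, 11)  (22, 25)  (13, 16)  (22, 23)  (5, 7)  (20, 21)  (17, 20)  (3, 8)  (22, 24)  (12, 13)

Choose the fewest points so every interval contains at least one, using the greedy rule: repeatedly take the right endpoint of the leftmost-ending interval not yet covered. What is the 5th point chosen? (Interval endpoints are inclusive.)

Sorted: [2,5] [5,7] [3,8] [7,11] [12,13] [13,16] [17,20] [20,21] [22,23] [22,24] [22,25]
{[2,5],[5,7],[3,8]} hit by 5; {[7,11]} hit by 11; {[12,13],[13,16]} hit by 13; {[17,20],[20,21]} hit by 20; {[22,23],[22,24],[22,25]} hit by 23.
Points: 5, 11, 13, 20, 23 (5 total).

23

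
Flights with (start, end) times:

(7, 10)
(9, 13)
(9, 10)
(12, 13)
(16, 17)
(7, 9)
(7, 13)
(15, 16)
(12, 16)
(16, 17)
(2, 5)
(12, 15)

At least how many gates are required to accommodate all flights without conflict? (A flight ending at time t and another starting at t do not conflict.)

The answer is the maximum number of intervals overlapping at any instant.
Events (time:±→running): 2:+→1 5:-→0 7:+→1 7:+→2 7:+→3 9:-→2 9:+→3 9:+→4 10:-→3 10:-→2 12:+→3 12:+→4 12:+→5 … peak 5.

5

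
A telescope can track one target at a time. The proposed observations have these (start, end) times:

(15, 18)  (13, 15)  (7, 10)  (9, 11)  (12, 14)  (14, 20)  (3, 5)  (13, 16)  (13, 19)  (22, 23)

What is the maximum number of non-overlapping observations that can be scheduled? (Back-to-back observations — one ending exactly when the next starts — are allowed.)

Greedy by earliest finish: after sorting by end time, pick each interval compatible with the last pick.
By end time: (3,5), (7,10), (9,11), (12,14), (13,15), (13,16), (15,18), (13,19), (14,20), (22,23).
Pick (3,5); next start ≥ 5 → (7,10); next start ≥ 10 → (12,14); next start ≥ 14 → (15,18); next start ≥ 18 → (22,23).
Selected 5 observations.

5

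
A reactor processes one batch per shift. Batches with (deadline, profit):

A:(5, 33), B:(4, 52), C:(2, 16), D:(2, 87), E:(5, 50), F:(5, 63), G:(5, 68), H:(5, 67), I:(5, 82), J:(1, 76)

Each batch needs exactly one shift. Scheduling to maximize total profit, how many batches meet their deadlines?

Profit order: D=87 I=82 J=76 G=68 H=67 F=63 B=52 E=50 A=33 C=16
Assign: D→slot 2, I→slot 5, J→slot 1, G→slot 4, H→slot 3, F skipped, B skipped, E skipped, A skipped, C skipped.
Slots: [1:J] [2:D] [3:H] [4:G] [5:I]
5 of 10 scheduled.

5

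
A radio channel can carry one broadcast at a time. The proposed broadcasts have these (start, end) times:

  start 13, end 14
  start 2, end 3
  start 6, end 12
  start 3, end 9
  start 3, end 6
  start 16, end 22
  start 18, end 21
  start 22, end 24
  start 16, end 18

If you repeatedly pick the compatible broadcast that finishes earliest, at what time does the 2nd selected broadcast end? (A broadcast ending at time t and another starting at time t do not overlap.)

6

Sorted by end: (2,3)  (3,6)  (3,9)  (6,12)  (13,14)  (16,18)  (18,21)  (16,22)  (22,24)
take (2,3); take (3,6); skip (3,9); take (6,12); take (13,14); take (16,18); take (18,21); skip (16,22); take (22,24).
Selected: (2,3) (3,6) (6,12) (13,14) (16,18) (18,21) (22,24)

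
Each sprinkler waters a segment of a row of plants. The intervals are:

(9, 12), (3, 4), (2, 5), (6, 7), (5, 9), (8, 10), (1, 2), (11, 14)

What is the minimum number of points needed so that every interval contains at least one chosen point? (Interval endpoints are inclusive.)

5

Sorted: [1,2] [3,4] [2,5] [6,7] [5,9] [8,10] [9,12] [11,14]
{[1,2]} hit by 2; {[3,4],[2,5]} hit by 4; {[6,7],[5,9]} hit by 7; {[8,10],[9,12]} hit by 10; {[11,14]} hit by 14.
Points: 2, 4, 7, 10, 14 (5 total).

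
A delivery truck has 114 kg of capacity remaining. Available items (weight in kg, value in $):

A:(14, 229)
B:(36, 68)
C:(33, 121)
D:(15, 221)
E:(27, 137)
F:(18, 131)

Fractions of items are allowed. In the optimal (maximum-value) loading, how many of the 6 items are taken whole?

Ratios (sorted): A 16.36, D 14.73, F 7.28, E 5.07, C 3.67, B 1.89
take A (14 @ 229); take D (15 @ 221); take F (18 @ 131); take E (27 @ 137); take C (33 @ 121); take 7/36 of B → 13.22. Capacity used 114/114.
5 item(s) taken whole; one partial (take 7/36 of B).

5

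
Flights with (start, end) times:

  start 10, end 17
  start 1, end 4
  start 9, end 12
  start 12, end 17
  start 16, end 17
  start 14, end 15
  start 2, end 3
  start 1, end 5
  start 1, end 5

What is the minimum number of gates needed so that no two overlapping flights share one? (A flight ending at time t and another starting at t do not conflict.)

starts: [1, 1, 1, 2, 9, 10, 12, 14, 16]
ends:   [3, 4, 5, 5, 12, 15, 17, 17, 17]
s1→1 s1→2 s1→3 s2→4  — peak 4.

4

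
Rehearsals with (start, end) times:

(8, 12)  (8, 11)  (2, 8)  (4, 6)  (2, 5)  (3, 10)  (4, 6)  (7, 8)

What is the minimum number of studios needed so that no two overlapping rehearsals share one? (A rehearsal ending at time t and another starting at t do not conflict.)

The answer is the maximum number of intervals overlapping at any instant.
Events (time:±→running): 2:+→1 2:+→2 3:+→3 4:+→4 4:+→5 … peak 5.

5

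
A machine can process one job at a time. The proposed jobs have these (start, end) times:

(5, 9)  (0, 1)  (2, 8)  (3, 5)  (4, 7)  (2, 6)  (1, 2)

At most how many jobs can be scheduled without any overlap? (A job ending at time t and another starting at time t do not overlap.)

4

Order by finish time; keep every interval that doesn't clash with the previous kept one.
Sorted by end: (0,1)  (1,2)  (3,5)  (2,6)  (4,7)  (2,8)  (5,9)
take (0,1); take (1,2); take (3,5); skip (4,7); take (5,9).
Selected 4 jobs.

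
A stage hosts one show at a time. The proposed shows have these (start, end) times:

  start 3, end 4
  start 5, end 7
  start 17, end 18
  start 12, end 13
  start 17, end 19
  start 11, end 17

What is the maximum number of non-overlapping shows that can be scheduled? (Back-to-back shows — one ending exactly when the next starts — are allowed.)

Sorted by end: (3,4)  (5,7)  (12,13)  (11,17)  (17,18)  (17,19)
take (3,4); take (5,7); take (12,13); take (17,18).
Selected 4 shows.

4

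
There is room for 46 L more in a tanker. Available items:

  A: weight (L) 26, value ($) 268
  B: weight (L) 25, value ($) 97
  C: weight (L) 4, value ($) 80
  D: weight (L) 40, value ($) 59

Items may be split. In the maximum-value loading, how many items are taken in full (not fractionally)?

2

Ratios (sorted): C 20.00, A 10.31, B 3.88, D 1.48
take C (4 @ 80); take A (26 @ 268); take 16/25 of B → 62.08. Capacity used 46/46.
2 item(s) taken whole; one partial (take 16/25 of B).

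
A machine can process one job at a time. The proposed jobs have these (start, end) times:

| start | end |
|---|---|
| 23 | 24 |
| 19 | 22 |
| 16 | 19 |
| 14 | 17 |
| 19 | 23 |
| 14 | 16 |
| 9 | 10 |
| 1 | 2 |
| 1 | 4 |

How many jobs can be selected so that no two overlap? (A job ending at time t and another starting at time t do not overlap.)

6

Greedy by earliest finish: after sorting by end time, pick each interval compatible with the last pick.
Sorted by end: (1,2)  (1,4)  (9,10)  (14,16)  (14,17)  (16,19)  (19,22)  (19,23)  (23,24)
take (1,2); skip (1,4); take (9,10); take (14,16); take (16,19); take (19,22); take (23,24).
Selected 6 jobs.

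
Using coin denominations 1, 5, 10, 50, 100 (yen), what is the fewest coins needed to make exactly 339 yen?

339 = 3×100 + 3×10 + 1×5 + 4×1
Total coins = 3 + 3 + 1 + 4 = 11

11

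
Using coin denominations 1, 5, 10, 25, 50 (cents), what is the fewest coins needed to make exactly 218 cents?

9

Greedy: take as many of the largest coin as possible, then repeat with the remainder.
218 − 4×50→18 − 1×10→8 − 1×5→3 − 3×1→0
Total coins = 4 + 1 + 1 + 3 = 9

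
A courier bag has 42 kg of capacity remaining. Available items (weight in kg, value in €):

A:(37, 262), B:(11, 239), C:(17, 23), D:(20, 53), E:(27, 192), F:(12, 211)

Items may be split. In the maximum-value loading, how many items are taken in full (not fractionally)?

Order: B (239/11=21.73) > F (211/12=17.58) > E (192/27=7.11) > A (262/37=7.08) > D (53/20=2.65) > C (23/17=1.35)
Fill: take B (11 @ 239) → take F (12 @ 211) → take 19/27 of E → 135.11; 42/42 used.
2 item(s) taken whole; one partial (take 19/27 of E).

2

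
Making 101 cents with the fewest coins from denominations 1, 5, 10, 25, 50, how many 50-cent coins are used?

101 − 2×50→1 − 1×1→0
Count of 50: 2

2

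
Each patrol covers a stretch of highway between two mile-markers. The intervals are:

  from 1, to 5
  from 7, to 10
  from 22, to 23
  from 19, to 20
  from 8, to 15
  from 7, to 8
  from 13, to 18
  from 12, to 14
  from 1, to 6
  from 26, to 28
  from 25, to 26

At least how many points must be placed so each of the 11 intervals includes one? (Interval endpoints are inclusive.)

Sorted: [1,5] [1,6] [7,8] [7,10] [12,14] [8,15] [13,18] [19,20] [22,23] [25,26] [26,28]
{[1,5],[1,6]} hit by 5; {[7,8],[7,10]} hit by 8; {[12,14],[8,15],[13,18]} hit by 14; {[19,20]} hit by 20; {[22,23]} hit by 23; {[25,26],[26,28]} hit by 26.
Points: 5, 8, 14, 20, 23, 26 (6 total).

6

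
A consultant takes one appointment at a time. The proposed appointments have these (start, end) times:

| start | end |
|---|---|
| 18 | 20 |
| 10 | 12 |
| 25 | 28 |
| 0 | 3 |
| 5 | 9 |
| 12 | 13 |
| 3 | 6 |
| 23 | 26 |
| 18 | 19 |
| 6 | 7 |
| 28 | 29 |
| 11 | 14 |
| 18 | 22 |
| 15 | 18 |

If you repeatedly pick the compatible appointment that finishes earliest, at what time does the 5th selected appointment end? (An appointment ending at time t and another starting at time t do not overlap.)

By end time: (0,3), (3,6), (6,7), (5,9), (10,12), (12,13), (11,14), (15,18), (18,19), (18,20), (18,22), (23,26), (25,28), (28,29).
Pick (0,3); next start ≥ 3 → (3,6); next start ≥ 6 → (6,7); next start ≥ 7 → (10,12); next start ≥ 12 → (12,13); next start ≥ 13 → (15,18); next start ≥ 18 → (18,19); next start ≥ 19 → (23,26); next start ≥ 26 → (28,29).
Selected: (0,3) (3,6) (6,7) (10,12) (12,13) (15,18) (18,19) (23,26) (28,29)

13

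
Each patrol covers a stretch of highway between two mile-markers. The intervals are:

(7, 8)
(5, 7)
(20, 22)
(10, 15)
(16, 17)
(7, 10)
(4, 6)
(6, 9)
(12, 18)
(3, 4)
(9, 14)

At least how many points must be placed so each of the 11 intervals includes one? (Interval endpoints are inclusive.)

By right end: [3,4]  [4,6]  [5,7]  [7,8]  [6,9]  [7,10]  [9,14]  [10,15]  [16,17]  [12,18]  [20,22]
[3,4] uncovered → point at 4; [5,7] uncovered → point at 7; [9,14] uncovered → point at 14; [16,17] uncovered → point at 17; [20,22] uncovered → point at 22.
Points: 4, 7, 14, 17, 22 (5 total).

5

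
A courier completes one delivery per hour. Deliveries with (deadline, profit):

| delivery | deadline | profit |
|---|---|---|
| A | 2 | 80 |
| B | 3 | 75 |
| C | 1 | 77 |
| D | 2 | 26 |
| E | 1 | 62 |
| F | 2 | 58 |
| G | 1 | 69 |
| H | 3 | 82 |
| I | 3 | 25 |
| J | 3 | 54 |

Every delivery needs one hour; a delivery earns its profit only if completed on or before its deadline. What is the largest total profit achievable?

Take jobs in profit order; each goes to the latest open slot no later than its deadline.
By profit: H(d3,82), A(d2,80), C(d1,77), B(d3,75), G(d1,69), E(d1,62), F(d2,58), J(d3,54), D(d2,26), I(d3,25)
H→slot 3; A→slot 2; C→slot 1; B skipped; G skipped; E skipped; F skipped; J skipped; D skipped; I skipped.
Profit = 77 + 80 + 82 = 239

239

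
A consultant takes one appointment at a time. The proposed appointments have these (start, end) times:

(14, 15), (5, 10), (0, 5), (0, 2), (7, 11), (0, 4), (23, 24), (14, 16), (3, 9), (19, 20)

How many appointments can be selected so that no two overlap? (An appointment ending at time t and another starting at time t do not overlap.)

Sorted by end: (0,2)  (0,4)  (0,5)  (3,9)  (5,10)  (7,11)  (14,15)  (14,16)  (19,20)  (23,24)
take (0,2); take (3,9); skip (5,10); take (14,15); take (19,20); take (23,24).
Selected 5 appointments.

5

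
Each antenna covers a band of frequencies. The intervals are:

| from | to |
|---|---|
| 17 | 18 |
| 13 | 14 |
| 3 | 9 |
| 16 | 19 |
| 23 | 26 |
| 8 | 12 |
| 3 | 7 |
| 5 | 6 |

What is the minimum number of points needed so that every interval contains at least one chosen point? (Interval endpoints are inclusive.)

Sort by right endpoint; whenever an interval is uncovered, place a point at its right end.
Sorted: [5,6] [3,7] [3,9] [8,12] [13,14] [17,18] [16,19] [23,26]
{[5,6],[3,7],[3,9]} hit by 6; {[8,12]} hit by 12; {[13,14]} hit by 14; {[17,18],[16,19]} hit by 18; {[23,26]} hit by 26.
Points: 6, 12, 14, 18, 26 (5 total).

5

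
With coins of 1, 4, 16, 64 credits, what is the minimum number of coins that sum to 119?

8

119 − 1×64→55 − 3×16→7 − 1×4→3 − 3×1→0
Total coins = 1 + 3 + 1 + 3 = 8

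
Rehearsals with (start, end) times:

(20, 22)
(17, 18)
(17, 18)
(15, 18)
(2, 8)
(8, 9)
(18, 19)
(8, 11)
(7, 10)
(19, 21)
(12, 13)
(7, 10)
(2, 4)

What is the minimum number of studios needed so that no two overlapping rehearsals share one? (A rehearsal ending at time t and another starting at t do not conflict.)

4

The answer is the maximum number of intervals overlapping at any instant.
starts: [2, 2, 7, 7, 8, 8, 12, 15, 17, 17, 18, 19, 20]
ends:   [4, 8, 9, 10, 10, 11, 13, 18, 18, 18, 19, 21, 22]
s2→1 s2→2 e4→1 s7→2 s7→3 e8→2 s8→3 s8→4  — peak 4.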